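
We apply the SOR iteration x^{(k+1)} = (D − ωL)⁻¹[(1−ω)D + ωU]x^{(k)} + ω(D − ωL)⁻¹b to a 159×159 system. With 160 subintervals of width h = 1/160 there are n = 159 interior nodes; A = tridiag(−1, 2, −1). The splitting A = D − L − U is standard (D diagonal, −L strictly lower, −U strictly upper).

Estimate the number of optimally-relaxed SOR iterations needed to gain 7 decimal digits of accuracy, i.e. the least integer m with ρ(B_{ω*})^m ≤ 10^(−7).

spectrum of D⁻¹(L+U) = {cos(kπ/160) : 1≤k≤159}; ρ_J = cos(π/160) = 0.9998072.
root = sin(π/160) = 0.0196337  (since 1−cos² = sin²).
[ω*] 2 ÷ (1 + 0.0196337) = 2 ÷ 1.0196337 = 1.9614887.
and ρ(B_{ω*}) = 1.9614887 − 1 = 0.9614887.
(0.9614887)^m ≤ 10^{−7}  ⇒  m·ln(0.9614887) ≤ −7·ln10  ⇒  m ≥ 410.417  ⇒  m = 411

m = 411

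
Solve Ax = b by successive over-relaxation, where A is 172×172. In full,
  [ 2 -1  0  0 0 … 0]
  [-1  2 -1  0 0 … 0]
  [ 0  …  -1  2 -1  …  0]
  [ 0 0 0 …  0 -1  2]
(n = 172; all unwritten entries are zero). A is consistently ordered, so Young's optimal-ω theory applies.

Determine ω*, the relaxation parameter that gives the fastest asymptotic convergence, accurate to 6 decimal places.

ω* = 1.964331

B_J for the 172×172 system has eigenvalues cos(kπ/173); ρ_J = cos(π/173) = 0.999835.
1 − cos²(π/173) = sin²(π/173) ⇒ √(1−ρ_J²) = sin(π/173) = 0.0181585.
[ω*] 2 ÷ (1 + 0.0181585) = 2 ÷ 1.0181585 = 1.964331.
ρ(B_{ω*}) = ω*−1 = 0.964331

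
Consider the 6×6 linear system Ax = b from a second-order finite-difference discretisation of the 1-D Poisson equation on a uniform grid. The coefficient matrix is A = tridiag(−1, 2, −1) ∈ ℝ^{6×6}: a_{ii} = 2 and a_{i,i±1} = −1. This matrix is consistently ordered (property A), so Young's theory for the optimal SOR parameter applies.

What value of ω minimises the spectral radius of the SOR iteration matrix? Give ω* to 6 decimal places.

With n=6, ρ(Jacobi) = cos(π/7) = 0.900969.
1 − cos²(π/7) = sin²(π/7) ⇒ √(1−ρ_J²) = sin(π/7) = 0.4338837.
ω* = 2 / (1 + 0.4338837) = 2 / 1.4338837 ≈ 1.394813.
At ω = 1.394813 every |λ(B_ω)| = ω−1, so ρ_SOR = 0.394813.

ω* = 1.394813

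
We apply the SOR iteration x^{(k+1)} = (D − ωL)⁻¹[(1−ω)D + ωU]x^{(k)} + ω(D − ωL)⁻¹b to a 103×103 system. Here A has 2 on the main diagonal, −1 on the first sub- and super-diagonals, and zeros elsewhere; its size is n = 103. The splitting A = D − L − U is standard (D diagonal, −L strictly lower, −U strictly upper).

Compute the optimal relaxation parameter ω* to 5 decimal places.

[ρ_J] n=103: ρ(B_J) = cos(π/(n+1)) = cos(π/104) = 0.99954.
√(1−ρ_J²) simplifies to sin(π/104) = 0.030203.
Then 2/(1+√(1−ρ_J²)) = 2/(1+0.030203); ω* = 2/1.030203 = 1.94136.
Hence ρ(B_{ω*}) = 1.94136 − 1 = 0.94136.

ω* = 1.94136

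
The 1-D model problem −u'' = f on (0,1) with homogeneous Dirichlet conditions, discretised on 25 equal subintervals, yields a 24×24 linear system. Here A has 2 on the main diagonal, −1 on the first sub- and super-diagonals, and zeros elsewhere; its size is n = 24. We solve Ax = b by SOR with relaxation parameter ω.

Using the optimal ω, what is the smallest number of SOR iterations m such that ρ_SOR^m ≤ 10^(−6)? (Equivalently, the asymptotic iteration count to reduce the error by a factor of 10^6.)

½·tridiag(1,0,1) at n=24: λ_k = cos(kπ/25); max |λ| at k=1 ⇒ ρ_J = cos(π/25) ≈ 0.9921147.
1 − cos²(π/25) = sin²(π/25) ⇒ √(1−ρ_J²) = sin(π/25) = 0.1253332.
Then 2/(1+√(1−ρ_J²)) = 2/(1+0.1253332); ω* = 2/1.1253332 = 1.7772514.
At ω = 1.7772514 every |λ(B_ω)| = ω−1, so ρ_SOR = 0.7772514.
(0.7772514)^m ≤ 10^{−6}  ⇒  m·ln(0.7772514) ≤ −6·ln10  ⇒  m ≥ 54.825  ⇒  m = 55

m = 55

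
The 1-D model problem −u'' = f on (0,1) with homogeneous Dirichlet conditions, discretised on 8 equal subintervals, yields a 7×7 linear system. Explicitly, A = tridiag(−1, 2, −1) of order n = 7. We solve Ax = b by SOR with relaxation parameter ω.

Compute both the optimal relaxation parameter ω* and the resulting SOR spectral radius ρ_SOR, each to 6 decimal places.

ω* = 1.446463, ρ_SOR = 0.446463

n=7: λ(B_J) = 1 − λ(A)/2 = cos(kπ/8); k=1 gives ρ_J = 0.923880.
√(1−ρ_J²) = |sin(π/8)| = 0.3826834
ω* = 2/(1 + 0.3826834) = 2/1.3826834 = 1.446463.
ρ_SOR = ω* − 1 = 1.446463 − 1 = 0.446463.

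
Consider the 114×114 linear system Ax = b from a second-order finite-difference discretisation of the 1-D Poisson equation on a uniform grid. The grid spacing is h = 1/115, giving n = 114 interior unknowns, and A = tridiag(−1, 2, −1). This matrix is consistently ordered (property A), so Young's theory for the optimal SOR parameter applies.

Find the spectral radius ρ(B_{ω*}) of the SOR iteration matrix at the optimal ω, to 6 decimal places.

ρ_SOR = 0.946823

spectrum of D⁻¹(L+U) = {cos(kπ/115) : 1≤k≤114}; ρ_J = cos(π/115) = 0.999627.
√(1−ρ_J²) = |sin(π/115)| = 0.0273148
Young: ω* = 2/(1+√(1−ρ_J²)) = 2/(1+0.0273148) = 2/1.0273148 = 1.946823.
[ρ_SOR] ω* − 1 = 0.946823.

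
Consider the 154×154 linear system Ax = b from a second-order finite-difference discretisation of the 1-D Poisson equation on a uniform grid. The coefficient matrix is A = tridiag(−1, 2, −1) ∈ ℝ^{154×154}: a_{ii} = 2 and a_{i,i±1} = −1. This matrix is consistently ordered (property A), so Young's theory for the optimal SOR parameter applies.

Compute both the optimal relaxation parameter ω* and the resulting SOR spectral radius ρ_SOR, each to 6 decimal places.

ω* = 1.960271, ρ_SOR = 0.960271

B_J for the 154×154 system has eigenvalues cos(kπ/155); ρ_J = cos(π/155) = 0.999795.
√(1−ρ_J²) = |sin(π/155)| = 0.0202670
ω* = 2/(1+0.0202670) = 1.960271
and ρ(B_{ω*}) = 1.960271 − 1 = 0.960271.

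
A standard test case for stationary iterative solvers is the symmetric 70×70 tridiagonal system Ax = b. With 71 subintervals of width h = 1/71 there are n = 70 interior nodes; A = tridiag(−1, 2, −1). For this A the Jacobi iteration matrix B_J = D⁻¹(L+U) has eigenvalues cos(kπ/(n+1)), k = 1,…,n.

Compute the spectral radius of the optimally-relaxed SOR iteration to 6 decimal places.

½·tridiag(1,0,1) at n=70: λ_k = cos(kπ/71); max |λ| at k=1 ⇒ ρ_J = cos(π/71) ≈ 0.999021.
√(1−ρ_J²) = |sin(π/71)| = 0.0442333
Then 2/(1+√(1−ρ_J²)) = 2/(1+0.0442333); ω* = 2/1.0442333 = 1.915281.
and ρ(B_{ω*}) = 1.915281 − 1 = 0.915281.

ρ_SOR = 0.915281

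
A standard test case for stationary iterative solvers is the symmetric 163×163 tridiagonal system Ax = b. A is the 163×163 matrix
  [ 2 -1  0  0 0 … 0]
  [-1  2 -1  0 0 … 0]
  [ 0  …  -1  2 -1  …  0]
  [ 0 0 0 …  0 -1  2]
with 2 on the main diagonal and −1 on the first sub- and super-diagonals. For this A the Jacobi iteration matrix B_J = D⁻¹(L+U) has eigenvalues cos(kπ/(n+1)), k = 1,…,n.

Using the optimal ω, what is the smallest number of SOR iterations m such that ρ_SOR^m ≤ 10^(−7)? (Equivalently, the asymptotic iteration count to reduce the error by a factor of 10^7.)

[ρ_J] n=163: ρ(B_J) = cos(π/(n+1)) = cos(π/164) = 0.9998165.
root = sin(π/164) = 0.0191549  (since 1−cos² = sin²).
ω* = 2 / (1 + 0.0191549) = 2 / 1.0191549 ≈ 1.9624102.
ρ_SOR = ω* − 1 = 1.9624102 − 1 = 0.9624102.
For 7 digits: m = 7·ln10 / (−ln 0.9624102) = 16.1181/0.0383145 = 420.679; round up → m = 421.

m = 421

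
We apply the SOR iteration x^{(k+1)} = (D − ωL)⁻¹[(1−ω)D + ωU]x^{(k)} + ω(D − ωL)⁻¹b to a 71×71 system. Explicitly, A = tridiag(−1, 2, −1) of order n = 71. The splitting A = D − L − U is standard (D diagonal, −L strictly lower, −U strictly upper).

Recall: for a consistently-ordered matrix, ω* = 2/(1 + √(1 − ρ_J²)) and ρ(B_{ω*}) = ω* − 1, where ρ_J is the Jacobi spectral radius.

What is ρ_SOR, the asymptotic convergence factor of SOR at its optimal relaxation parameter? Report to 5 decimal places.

ρ_SOR = 0.91641

n=71: λ(B_J) = 1 − λ(A)/2 = cos(kπ/72); k=1 gives ρ_J = 0.99905.
1 − cos²(π/72) = sin²(π/72) ⇒ √(1−ρ_J²) = sin(π/72) = 0.043619.
Then 2/(1+√(1−ρ_J²)) = 2/(1+0.043619); ω* = 2/1.043619 = 1.91641.
ρ_SOR = ω* − 1 = 1.91641 − 1 = 0.91641.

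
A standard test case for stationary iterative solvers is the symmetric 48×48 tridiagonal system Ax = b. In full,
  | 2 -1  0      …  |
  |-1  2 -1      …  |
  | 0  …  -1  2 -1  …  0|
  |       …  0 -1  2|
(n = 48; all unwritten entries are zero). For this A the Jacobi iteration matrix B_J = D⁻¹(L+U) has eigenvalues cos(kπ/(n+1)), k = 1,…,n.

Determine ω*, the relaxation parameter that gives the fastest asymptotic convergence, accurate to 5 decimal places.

ω* = 1.87958

B_J for the 48×48 system has eigenvalues cos(kπ/49); ρ_J = cos(π/49) = 0.99795.
√(1−ρ_J²) simplifies to sin(π/49) = 0.064070.
ω* = 2 / (1 + 0.064070) = 2 / 1.064070 ≈ 1.87958.
ρ_SOR = ω* − 1 ≈ 0.87958.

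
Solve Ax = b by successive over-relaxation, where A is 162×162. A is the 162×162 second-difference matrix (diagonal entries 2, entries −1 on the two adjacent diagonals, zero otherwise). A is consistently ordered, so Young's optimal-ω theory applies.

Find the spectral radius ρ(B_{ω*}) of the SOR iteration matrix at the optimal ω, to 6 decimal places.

ρ_SOR = 0.962184

n=162: λ(B_J) = 1 − λ(A)/2 = cos(kπ/163); k=1 gives ρ_J = 0.999814.
√(1−ρ_J²) simplifies to sin(π/163) = 0.0192724.
So ω* = 2/1.0192724 = 1.962184 (Young).
At ω = 1.962184 every |λ(B_ω)| = ω−1, so ρ_SOR = 0.962184.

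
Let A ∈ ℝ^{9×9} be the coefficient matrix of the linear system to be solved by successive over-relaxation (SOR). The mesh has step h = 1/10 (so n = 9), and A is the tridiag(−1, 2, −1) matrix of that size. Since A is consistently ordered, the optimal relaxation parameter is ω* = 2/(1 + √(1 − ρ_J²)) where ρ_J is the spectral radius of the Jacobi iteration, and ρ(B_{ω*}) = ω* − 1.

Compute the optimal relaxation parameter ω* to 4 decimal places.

ω* = 1.5279

B_J for the 9×9 system has eigenvalues cos(kπ/10); ρ_J = cos(π/10) = 0.9511.
√(1 − cos²(π/10)) = sin(π/10) ≈ 0.30902.
So ω* = 2/1.30902 = 1.5279 (Young).
Hence ρ(B_{ω*}) = 1.5279 − 1 = 0.5279.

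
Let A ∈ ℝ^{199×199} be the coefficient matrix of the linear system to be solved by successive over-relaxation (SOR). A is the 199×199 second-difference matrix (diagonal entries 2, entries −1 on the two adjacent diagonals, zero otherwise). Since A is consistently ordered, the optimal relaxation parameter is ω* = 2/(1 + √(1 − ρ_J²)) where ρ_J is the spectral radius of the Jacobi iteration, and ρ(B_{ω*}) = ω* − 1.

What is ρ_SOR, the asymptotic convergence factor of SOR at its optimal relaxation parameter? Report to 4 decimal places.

ρ_J = max_k |cos(kπ/200)| = cos(π/200) = 0.9999
√(1−ρ_J²) = |sin(π/200)| = 0.01571
Young: ω* = 2/(1+√(1−ρ_J²)) = 2/(1+0.01571) = 2/1.01571 = 1.9691.
ρ_SOR = ω* − 1 = 1.9691 − 1 = 0.9691.

ρ_SOR = 0.9691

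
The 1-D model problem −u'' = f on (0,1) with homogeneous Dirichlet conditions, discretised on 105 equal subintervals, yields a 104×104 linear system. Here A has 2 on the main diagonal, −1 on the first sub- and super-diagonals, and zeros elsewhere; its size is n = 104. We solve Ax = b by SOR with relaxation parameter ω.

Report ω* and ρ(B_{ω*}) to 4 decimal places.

ρ_J = max_k |cos(kπ/105)| = cos(π/105) = 0.9996
root = sin(π/105) = 0.02992  (since 1−cos² = sin²).
ω* = 2 / (1 + 0.02992) = 2 / 1.02992 ≈ 1.9419.
ρ_SOR = ω* − 1 ≈ 0.9419.

ω* = 1.9419, ρ_SOR = 0.9419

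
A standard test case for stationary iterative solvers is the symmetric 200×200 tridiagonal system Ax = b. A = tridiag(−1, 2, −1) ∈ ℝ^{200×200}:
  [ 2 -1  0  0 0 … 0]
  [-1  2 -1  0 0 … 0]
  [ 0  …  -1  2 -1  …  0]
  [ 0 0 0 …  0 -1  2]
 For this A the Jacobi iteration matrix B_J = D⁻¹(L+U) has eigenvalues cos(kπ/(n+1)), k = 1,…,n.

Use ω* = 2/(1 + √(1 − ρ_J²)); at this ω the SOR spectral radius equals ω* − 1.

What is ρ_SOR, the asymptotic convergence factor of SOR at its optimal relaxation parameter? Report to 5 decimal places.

spectrum of D⁻¹(L+U) = {cos(kπ/201) : 1≤k≤200}; ρ_J = cos(π/201) = 0.99988.
√(1−ρ_J²) = |sin(π/201)| = 0.015629
Young: ω* = 2/(1+√(1−ρ_J²)) = 2/(1+0.015629) = 2/1.015629 = 1.96922.
ρ(B_{ω*}) = ω*−1 = 0.96922

ρ_SOR = 0.96922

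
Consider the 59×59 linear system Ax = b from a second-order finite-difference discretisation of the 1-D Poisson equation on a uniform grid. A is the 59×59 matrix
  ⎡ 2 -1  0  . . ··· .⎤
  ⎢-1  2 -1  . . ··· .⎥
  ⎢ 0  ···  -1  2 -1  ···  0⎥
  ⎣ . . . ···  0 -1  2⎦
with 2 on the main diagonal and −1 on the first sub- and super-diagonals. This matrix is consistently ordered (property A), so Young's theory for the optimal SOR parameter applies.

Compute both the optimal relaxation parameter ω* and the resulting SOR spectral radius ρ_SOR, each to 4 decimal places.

With n=59, ρ(Jacobi) = cos(π/60) = 0.9986.
1 − cos²(π/60) = sin²(π/60) ⇒ √(1−ρ_J²) = sin(π/60) = 0.05234.
ω* = 2/(1+0.05234) = 1.9005
ρ_SOR = ω* − 1 = 1.9005 − 1 = 0.9005.

ω* = 1.9005, ρ_SOR = 0.9005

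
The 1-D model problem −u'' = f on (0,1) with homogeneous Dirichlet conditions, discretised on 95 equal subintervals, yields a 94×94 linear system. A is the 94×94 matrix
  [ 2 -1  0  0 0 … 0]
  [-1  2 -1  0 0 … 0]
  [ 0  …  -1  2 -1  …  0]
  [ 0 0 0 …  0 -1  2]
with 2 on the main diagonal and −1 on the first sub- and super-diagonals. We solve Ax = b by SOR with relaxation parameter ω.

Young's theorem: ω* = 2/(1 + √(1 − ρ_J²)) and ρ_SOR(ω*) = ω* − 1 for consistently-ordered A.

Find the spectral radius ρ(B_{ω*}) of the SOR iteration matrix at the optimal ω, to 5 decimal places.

[ρ_J] n=94: ρ(B_J) = cos(π/(n+1)) = cos(π/95) = 0.99945.
root = sin(π/95) = 0.033063  (since 1−cos² = sin²).
Young: ω* = 2/(1+√(1−ρ_J²)) = 2/(1+0.033063) = 2/1.033063 = 1.93599.
At ω = 1.93599 every |λ(B_ω)| = ω−1, so ρ_SOR = 0.93599.

ρ_SOR = 0.93599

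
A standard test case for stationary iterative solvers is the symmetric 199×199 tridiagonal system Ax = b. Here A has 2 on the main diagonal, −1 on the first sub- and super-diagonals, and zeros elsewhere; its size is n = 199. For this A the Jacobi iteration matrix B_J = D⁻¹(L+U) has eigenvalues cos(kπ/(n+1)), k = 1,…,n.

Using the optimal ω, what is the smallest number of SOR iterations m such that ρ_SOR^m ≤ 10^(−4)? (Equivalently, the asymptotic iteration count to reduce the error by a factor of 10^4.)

m = 294

B_J for the 199×199 system has eigenvalues cos(kπ/200); ρ_J = cos(π/200) = 0.9998766.
√(1 − cos²(π/200)) = sin(π/200) ≈ 0.0157073.
[ω*] 2 ÷ (1 + 0.0157073) = 2 ÷ 1.0157073 = 1.9690712.
ρ_SOR = ω* − 1 ≈ 0.9690712.
m ≥ 4·ln10 / (−ln 0.9690712) = 293.162; smallest integer m = 294.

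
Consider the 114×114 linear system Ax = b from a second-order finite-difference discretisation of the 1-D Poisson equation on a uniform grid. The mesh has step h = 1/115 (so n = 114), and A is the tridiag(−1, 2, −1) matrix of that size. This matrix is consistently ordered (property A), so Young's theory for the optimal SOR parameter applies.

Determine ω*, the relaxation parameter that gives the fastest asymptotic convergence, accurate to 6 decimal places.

ω* = 1.946823

[ρ_J] n=114: ρ(B_J) = cos(π/(n+1)) = cos(π/115) = 0.999627.
root = sin(π/115) = 0.0273148  (since 1−cos² = sin²).
ω* = 2 / (1 + 0.0273148) = 2 / 1.0273148 ≈ 1.946823.
and ρ(B_{ω*}) = 1.946823 − 1 = 0.946823.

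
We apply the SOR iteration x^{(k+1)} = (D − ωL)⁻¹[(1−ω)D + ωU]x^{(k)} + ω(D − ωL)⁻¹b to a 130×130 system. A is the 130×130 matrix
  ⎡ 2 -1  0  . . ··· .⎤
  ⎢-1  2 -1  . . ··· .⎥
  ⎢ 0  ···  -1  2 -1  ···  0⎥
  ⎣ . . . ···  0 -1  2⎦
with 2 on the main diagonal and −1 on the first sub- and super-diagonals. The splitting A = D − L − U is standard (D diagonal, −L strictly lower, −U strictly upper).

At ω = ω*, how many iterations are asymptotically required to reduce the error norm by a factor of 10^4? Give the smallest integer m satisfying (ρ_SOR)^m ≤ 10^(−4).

½·tridiag(1,0,1) at n=130: λ_k = cos(kπ/131); max |λ| at k=1 ⇒ ρ_J = cos(π/131) ≈ 0.9997125.
√(1 − cos²(π/131)) = sin(π/131) ≈ 0.0239793.
Young: ω* = 2/(1+√(1−ρ_J²)) = 2/(1+0.0239793) = 2/1.0239793 = 1.9531645.
Hence ρ(B_{ω*}) = 1.9531645 − 1 = 0.9531645.
ρ_SOR^m ≤ 10^(−4) ⇔ m ≥ 4·ln10/(−ln 0.9531645) = 9.21034/0.0479678 = 192.011; m = ⌈192.011⌉ = 193.

m = 193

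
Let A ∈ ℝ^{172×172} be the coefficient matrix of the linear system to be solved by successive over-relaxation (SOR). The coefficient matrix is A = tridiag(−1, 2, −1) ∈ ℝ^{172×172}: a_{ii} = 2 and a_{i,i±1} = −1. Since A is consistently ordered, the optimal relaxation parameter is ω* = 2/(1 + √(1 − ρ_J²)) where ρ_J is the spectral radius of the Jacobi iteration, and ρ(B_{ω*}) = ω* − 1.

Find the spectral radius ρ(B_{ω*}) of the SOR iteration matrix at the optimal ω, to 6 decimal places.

B_J for the 172×172 system has eigenvalues cos(kπ/173); ρ_J = cos(π/173) = 0.999835.
√(1 − cos²(π/173)) = sin(π/173) ≈ 0.0181585.
So ω* = 2/1.0181585 = 1.964331 (Young).
Hence ρ(B_{ω*}) = 1.964331 − 1 = 0.964331.

ρ_SOR = 0.964331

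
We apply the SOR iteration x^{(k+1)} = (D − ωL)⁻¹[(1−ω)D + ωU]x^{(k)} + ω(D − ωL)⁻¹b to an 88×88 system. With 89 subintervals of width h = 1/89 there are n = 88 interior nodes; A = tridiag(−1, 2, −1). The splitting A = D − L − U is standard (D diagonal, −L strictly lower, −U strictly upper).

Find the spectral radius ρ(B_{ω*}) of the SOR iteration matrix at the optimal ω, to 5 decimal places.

n=88: λ(B_J) = 1 − λ(A)/2 = cos(kπ/89); k=1 gives ρ_J = 0.99938.
√(1−ρ_J²) simplifies to sin(π/89) = 0.035291.
[ω*] 2 ÷ (1 + 0.035291) = 2 ÷ 1.035291 = 1.93182.
[ρ_SOR] ω* − 1 = 0.93182.

ρ_SOR = 0.93182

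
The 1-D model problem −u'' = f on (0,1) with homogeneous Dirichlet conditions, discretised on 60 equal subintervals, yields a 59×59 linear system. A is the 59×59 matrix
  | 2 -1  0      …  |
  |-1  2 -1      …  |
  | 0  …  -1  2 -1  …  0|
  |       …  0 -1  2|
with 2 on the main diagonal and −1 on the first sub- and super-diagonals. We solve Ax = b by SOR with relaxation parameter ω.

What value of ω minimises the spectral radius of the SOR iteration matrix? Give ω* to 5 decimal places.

With n=59, ρ(Jacobi) = cos(π/60) = 0.99863.
1 − cos²(π/60) = sin²(π/60) ⇒ √(1−ρ_J²) = sin(π/60) = 0.052336.
ω* = 2/(1 + 0.052336) = 2/1.052336 = 1.90053.
ρ_SOR = ω* − 1 ≈ 0.90053.

ω* = 1.90053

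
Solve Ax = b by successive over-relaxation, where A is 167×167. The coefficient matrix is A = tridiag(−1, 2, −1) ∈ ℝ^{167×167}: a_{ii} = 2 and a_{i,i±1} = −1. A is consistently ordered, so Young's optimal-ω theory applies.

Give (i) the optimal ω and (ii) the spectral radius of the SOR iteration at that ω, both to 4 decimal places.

[ρ_J] n=167: ρ(B_J) = cos(π/(n+1)) = cos(π/168) = 0.9998.
√(1−ρ_J²) = |sin(π/168)| = 0.01870
ω* = 2 / (1 + 0.01870) = 2 / 1.01870 ≈ 1.9633.
ρ_SOR = ω* − 1 ≈ 0.9633.

ω* = 1.9633, ρ_SOR = 0.9633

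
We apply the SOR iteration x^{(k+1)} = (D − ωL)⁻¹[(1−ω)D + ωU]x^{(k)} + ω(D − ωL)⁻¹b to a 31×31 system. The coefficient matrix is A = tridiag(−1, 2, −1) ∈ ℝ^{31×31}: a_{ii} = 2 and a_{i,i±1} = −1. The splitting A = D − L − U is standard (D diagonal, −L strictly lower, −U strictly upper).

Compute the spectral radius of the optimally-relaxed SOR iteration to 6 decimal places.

ρ_SOR = 0.821465

½·tridiag(1,0,1) at n=31: λ_k = cos(kπ/32); max |λ| at k=1 ⇒ ρ_J = cos(π/32) ≈ 0.995185.
root = sin(π/32) = 0.0980171  (since 1−cos² = sin²).
ω* = 2/(1+0.0980171) = 1.821465
ρ(B_{ω*}) = ω*−1 = 0.821465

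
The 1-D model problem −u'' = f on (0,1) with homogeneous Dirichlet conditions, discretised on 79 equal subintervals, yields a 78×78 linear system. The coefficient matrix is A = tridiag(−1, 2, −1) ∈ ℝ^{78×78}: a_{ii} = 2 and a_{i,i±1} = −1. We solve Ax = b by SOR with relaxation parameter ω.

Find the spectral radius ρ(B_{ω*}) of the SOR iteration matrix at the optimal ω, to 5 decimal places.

B_J for the 78×78 system has eigenvalues cos(kπ/79); ρ_J = cos(π/79) = 0.99921.
root = sin(π/79) = 0.039757  (since 1−cos² = sin²).
Then 2/(1+√(1−ρ_J²)) = 2/(1+0.039757); ω* = 2/1.039757 = 1.92353.
and ρ(B_{ω*}) = 1.92353 − 1 = 0.92353.

ρ_SOR = 0.92353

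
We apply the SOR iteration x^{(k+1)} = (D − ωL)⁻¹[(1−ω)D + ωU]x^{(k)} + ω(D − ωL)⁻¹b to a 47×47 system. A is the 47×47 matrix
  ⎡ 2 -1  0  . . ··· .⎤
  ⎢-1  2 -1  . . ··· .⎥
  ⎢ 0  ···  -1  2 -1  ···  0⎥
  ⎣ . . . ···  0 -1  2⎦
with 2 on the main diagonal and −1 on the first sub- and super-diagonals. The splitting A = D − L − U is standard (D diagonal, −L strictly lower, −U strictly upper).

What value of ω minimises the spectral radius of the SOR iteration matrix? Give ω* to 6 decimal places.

spectrum of D⁻¹(L+U) = {cos(kπ/48) : 1≤k≤47}; ρ_J = cos(π/48) = 0.997859.
√(1−ρ_J²) = |sin(π/48)| = 0.0654031
ω* = 2/(1 + 0.0654031) = 2/1.0654031 = 1.877224.
[ρ_SOR] ω* − 1 = 0.877224.

ω* = 1.877224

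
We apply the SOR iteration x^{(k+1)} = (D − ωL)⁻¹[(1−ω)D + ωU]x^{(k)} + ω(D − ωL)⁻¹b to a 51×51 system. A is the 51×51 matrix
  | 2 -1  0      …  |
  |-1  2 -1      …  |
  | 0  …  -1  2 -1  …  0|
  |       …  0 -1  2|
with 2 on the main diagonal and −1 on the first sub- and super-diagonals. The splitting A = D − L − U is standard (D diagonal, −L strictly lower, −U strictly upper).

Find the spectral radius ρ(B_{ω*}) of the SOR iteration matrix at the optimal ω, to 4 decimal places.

ρ_J = max_k |cos(kπ/52)| = cos(π/52) = 0.9982
1 − cos²(π/52) = sin²(π/52) ⇒ √(1−ρ_J²) = sin(π/52) = 0.06038.
ω* = 2/(1+0.06038) = 1.8861
and ρ(B_{ω*}) = 1.8861 − 1 = 0.8861.

ρ_SOR = 0.8861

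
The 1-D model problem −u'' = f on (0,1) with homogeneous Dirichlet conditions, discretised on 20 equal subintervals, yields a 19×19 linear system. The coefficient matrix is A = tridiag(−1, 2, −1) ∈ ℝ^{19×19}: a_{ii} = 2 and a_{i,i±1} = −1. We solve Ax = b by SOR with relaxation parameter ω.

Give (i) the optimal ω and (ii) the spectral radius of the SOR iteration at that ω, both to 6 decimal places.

B_J for the 19×19 system has eigenvalues cos(kπ/20); ρ_J = cos(π/20) = 0.987688.
√(1 − cos²(π/20)) = sin(π/20) ≈ 0.1564345.
Then 2/(1+√(1−ρ_J²)) = 2/(1+0.1564345); ω* = 2/1.1564345 = 1.729454.
ρ_SOR = ω* − 1 ≈ 0.729454.

ω* = 1.729454, ρ_SOR = 0.729454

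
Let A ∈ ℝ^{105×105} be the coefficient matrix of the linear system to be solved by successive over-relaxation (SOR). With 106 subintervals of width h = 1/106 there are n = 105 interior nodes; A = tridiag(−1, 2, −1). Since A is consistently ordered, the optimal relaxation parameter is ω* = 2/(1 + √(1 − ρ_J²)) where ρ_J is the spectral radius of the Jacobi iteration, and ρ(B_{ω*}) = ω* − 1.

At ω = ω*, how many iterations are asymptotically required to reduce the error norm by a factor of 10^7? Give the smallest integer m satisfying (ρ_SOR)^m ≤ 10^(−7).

½·tridiag(1,0,1) at n=105: λ_k = cos(kπ/106); max |λ| at k=1 ⇒ ρ_J = cos(π/106) ≈ 0.9995608.
√(1 − cos²(π/106)) = sin(π/106) ≈ 0.0296333.
Young: ω* = 2/(1+√(1−ρ_J²)) = 2/(1+0.0296333) = 2/1.0296333 = 1.9424391.
and ρ(B_{ω*}) = 1.9424391 − 1 = 0.9424391.
Need (0.9424391)^m ≤ 10^(−7): m ≥ 7·ln10/|ln 0.9424391| = 16.1181/0.059284 = 271.879 ⇒ m = 272.

m = 272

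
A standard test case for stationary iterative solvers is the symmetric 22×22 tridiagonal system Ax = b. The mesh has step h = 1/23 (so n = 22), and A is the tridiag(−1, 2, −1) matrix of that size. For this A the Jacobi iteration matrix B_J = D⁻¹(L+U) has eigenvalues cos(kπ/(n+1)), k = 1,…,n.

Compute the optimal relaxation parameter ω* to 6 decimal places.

ω* = 1.760305

spectrum of D⁻¹(L+U) = {cos(kπ/23) : 1≤k≤22}; ρ_J = cos(π/23) = 0.990686.
root = sin(π/23) = 0.1361666  (since 1−cos² = sin²).
ω* = 2/(1+0.1361666) = 1.760305
ρ(B_{ω*}) = ω*−1 = 0.760305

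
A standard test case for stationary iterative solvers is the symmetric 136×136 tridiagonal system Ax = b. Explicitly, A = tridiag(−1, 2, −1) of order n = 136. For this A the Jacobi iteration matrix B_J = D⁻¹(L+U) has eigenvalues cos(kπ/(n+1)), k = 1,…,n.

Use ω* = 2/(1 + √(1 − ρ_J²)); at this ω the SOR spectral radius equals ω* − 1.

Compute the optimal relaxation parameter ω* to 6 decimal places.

ω* = 1.955169

ρ_J = max_k |cos(kπ/137)| = cos(π/137) = 0.999737
√(1 − cos²(π/137)) = sin(π/137) ≈ 0.0229293.
Then 2/(1+√(1−ρ_J²)) = 2/(1+0.0229293); ω* = 2/1.0229293 = 1.955169.
Hence ρ(B_{ω*}) = 1.955169 − 1 = 0.955169.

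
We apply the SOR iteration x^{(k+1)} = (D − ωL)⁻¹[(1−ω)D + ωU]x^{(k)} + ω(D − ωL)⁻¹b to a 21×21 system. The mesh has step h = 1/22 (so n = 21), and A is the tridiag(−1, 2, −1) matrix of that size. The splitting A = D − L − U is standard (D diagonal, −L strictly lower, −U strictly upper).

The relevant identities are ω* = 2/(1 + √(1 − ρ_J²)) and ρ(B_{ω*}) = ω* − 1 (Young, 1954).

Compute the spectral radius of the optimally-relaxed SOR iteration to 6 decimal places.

n=21: λ(B_J) = 1 − λ(A)/2 = cos(kπ/22); k=1 gives ρ_J = 0.989821.
root = sin(π/22) = 0.1423148  (since 1−cos² = sin²).
ω* = 2 / (1 + 0.1423148) = 2 / 1.1423148 ≈ 1.750831.
At ω = 1.750831 every |λ(B_ω)| = ω−1, so ρ_SOR = 0.750831.

ρ_SOR = 0.750831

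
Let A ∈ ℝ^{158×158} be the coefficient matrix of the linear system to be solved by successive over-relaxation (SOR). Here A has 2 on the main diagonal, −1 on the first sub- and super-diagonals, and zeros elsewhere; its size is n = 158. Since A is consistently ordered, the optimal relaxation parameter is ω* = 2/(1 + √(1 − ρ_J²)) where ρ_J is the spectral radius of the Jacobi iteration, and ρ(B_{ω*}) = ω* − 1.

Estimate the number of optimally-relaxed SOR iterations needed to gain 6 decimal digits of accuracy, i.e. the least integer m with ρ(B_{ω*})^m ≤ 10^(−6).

[ρ_J] n=158: ρ(B_J) = cos(π/(n+1)) = cos(π/159) = 0.9998048.
root = sin(π/159) = 0.0197572  (since 1−cos² = sin²).
ω* = 2 / (1 + 0.0197572) = 2 / 1.0197572 ≈ 1.9612512.
ρ_SOR = ω* − 1 = 1.9612512 − 1 = 0.9612512.
6·ln10 = 13.8155; −ln(0.9612512) = 0.0395195; m = ⌈13.8155/0.0395195⌉ = ⌈349.587⌉ = 350.

m = 350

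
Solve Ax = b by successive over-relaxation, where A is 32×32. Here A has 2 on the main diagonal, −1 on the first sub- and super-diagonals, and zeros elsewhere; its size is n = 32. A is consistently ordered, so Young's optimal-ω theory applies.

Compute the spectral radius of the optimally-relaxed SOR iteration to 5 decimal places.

n=32: λ(B_J) = 1 − λ(A)/2 = cos(kπ/33); k=1 gives ρ_J = 0.99547.
1 − cos²(π/33) = sin²(π/33) ⇒ √(1−ρ_J²) = sin(π/33) = 0.095056.
ω* = 2/(1 + 0.095056) = 2/1.095056 = 1.82639.
and ρ(B_{ω*}) = 1.82639 − 1 = 0.82639.

ρ_SOR = 0.82639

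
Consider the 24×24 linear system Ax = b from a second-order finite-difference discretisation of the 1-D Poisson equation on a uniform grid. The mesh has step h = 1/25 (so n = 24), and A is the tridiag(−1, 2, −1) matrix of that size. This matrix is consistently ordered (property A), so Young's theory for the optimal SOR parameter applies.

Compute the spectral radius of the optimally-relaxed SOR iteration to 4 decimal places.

n=24: λ(B_J) = 1 − λ(A)/2 = cos(kπ/25); k=1 gives ρ_J = 0.9921.
√(1 − cos²(π/25)) = sin(π/25) ≈ 0.12533.
[ω*] 2 ÷ (1 + 0.12533) = 2 ÷ 1.12533 = 1.7773.
ρ_SOR = ω* − 1 = 1.7773 − 1 = 0.7773.

ρ_SOR = 0.7773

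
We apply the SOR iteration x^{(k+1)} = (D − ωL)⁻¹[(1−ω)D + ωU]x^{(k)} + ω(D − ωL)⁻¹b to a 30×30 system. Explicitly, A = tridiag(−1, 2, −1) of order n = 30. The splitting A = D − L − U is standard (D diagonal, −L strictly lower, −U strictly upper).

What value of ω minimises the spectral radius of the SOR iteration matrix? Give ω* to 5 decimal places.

ω* = 1.81625

n=30: λ(B_J) = 1 − λ(A)/2 = cos(kπ/31); k=1 gives ρ_J = 0.99487.
√(1−ρ_J²) simplifies to sin(π/31) = 0.101168.
Then 2/(1+√(1−ρ_J²)) = 2/(1+0.101168); ω* = 2/1.101168 = 1.81625.
Hence ρ(B_{ω*}) = 1.81625 − 1 = 0.81625.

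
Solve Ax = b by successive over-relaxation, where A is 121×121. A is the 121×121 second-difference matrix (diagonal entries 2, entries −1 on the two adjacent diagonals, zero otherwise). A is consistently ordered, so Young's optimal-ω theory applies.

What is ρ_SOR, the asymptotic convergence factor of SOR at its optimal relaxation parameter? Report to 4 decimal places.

ρ_SOR = 0.9498

With n=121, ρ(Jacobi) = cos(π/122) = 0.9997.
root = sin(π/122) = 0.02575  (since 1−cos² = sin²).
ω* = 2/(1 + 0.02575) = 2/1.02575 = 1.9498.
ρ_SOR = ω* − 1 = 1.9498 − 1 = 0.9498.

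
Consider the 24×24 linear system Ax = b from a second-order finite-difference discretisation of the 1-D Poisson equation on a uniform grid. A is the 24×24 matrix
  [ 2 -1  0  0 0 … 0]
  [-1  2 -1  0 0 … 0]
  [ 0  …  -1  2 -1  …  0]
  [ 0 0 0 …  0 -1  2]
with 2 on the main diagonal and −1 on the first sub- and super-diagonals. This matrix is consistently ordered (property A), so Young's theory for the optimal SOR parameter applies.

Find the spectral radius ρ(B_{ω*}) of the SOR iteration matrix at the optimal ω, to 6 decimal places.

ρ_SOR = 0.777251

n=24: λ(B_J) = 1 − λ(A)/2 = cos(kπ/25); k=1 gives ρ_J = 0.992115.
√(1−ρ_J²) = |sin(π/25)| = 0.1253332
[ω*] 2 ÷ (1 + 0.1253332) = 2 ÷ 1.1253332 = 1.777251.
ρ_SOR = ω* − 1 ≈ 0.777251.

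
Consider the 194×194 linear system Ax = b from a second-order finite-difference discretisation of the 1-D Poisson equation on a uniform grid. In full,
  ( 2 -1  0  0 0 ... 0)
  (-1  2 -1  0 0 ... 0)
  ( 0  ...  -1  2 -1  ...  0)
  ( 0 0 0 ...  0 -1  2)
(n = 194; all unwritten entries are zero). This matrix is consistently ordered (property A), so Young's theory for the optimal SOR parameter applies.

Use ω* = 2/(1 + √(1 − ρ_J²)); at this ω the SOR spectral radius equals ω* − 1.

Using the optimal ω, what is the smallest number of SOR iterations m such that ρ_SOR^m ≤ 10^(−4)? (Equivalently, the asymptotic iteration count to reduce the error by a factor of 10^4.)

m = 286

B_J for the 194×194 system has eigenvalues cos(kπ/195); ρ_J = cos(π/195) = 0.9998702.
1 − cos²(π/195) = sin²(π/195) ⇒ √(1−ρ_J²) = sin(π/195) = 0.0161100.
ω* = 2 / (1 + 0.0161100) = 2 / 1.0161100 ≈ 1.9682908.
ρ_SOR = ω* − 1 = 1.9682908 − 1 = 0.9682908.
(0.9682908)^m ≤ 10^{−4}  ⇒  m·ln(0.9682908) ≤ −4·ln10  ⇒  m ≥ 285.833  ⇒  m = 286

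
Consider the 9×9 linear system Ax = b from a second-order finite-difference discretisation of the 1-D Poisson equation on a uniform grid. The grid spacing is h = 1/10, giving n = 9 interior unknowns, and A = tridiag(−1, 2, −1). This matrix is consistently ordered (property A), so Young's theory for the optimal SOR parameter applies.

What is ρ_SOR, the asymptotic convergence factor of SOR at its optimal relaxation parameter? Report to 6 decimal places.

spectrum of D⁻¹(L+U) = {cos(kπ/10) : 1≤k≤9}; ρ_J = cos(π/10) = 0.951057.
√(1−ρ_J²) simplifies to sin(π/10) = 0.3090170.
Then 2/(1+√(1−ρ_J²)) = 2/(1+0.3090170); ω* = 2/1.3090170 = 1.527864.
ρ(B_{ω*}) = ω*−1 = 0.527864

ρ_SOR = 0.527864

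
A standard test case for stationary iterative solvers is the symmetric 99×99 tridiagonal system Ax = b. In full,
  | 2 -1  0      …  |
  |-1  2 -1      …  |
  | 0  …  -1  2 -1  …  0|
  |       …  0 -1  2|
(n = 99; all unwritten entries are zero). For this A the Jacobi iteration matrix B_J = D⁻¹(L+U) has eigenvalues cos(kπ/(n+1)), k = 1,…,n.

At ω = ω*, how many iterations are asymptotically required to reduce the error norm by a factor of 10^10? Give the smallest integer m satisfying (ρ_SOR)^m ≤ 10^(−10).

m = 367

n=99: λ(B_J) = 1 − λ(A)/2 = cos(kπ/100); k=1 gives ρ_J = 0.9995066.
root = sin(π/100) = 0.0314108  (since 1−cos² = sin²).
Then 2/(1+√(1−ρ_J²)) = 2/(1+0.0314108); ω* = 2/1.0314108 = 1.9390916.
ρ(B_{ω*}) = ω*−1 = 0.9390916
m ≥ 10·ln10 / (−ln 0.9390916) = 366.408; smallest integer m = 367.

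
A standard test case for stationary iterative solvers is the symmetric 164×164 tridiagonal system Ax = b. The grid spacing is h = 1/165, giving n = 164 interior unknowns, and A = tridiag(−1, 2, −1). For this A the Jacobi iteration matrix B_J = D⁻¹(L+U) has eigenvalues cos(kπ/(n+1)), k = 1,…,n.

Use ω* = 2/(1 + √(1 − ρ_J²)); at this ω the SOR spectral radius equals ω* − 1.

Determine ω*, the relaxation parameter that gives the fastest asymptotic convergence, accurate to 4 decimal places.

ρ_J = max_k |cos(kπ/165)| = cos(π/165) = 0.9998
√(1−ρ_J²) simplifies to sin(π/165) = 0.01904.
ω* = 2/(1+0.01904) = 1.9626
and ρ(B_{ω*}) = 1.9626 − 1 = 0.9626.

ω* = 1.9626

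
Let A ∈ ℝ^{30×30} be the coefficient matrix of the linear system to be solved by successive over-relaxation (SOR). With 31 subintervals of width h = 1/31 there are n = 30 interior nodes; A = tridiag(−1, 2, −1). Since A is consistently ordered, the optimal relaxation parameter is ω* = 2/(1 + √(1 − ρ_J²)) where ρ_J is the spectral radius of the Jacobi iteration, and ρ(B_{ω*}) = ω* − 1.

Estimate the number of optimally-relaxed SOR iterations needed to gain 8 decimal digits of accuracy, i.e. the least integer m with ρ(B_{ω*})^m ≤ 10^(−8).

n=30: λ(B_J) = 1 − λ(A)/2 = cos(kπ/31); k=1 gives ρ_J = 0.9948693.
√(1−ρ_J²) simplifies to sin(π/31) = 0.1011683.
Young: ω* = 2/(1+√(1−ρ_J²)) = 2/(1+0.1011683) = 2/1.1011683 = 1.8162528.
ρ(B_{ω*}) = ω*−1 = 0.8162528
Need (0.8162528)^m ≤ 10^(−8): m ≥ 8·ln10/|ln 0.8162528| = 18.4207/0.203031 = 90.729 ⇒ m = 91.

m = 91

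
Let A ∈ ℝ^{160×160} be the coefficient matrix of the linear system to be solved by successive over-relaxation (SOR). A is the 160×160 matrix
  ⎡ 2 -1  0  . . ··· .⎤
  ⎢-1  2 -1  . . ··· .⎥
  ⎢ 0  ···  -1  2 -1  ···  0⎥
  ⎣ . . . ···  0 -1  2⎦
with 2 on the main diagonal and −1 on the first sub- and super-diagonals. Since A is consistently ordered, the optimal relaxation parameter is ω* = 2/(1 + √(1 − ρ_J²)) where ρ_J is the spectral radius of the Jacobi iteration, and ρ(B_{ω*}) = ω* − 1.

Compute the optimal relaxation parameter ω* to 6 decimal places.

ρ_J = max_k |cos(kπ/161)| = cos(π/161) = 0.999810
√(1−ρ_J²) simplifies to sin(π/161) = 0.0195118.
Young: ω* = 2/(1+√(1−ρ_J²)) = 2/(1+0.0195118) = 2/1.0195118 = 1.961723.
and ρ(B_{ω*}) = 1.961723 − 1 = 0.961723.

ω* = 1.961723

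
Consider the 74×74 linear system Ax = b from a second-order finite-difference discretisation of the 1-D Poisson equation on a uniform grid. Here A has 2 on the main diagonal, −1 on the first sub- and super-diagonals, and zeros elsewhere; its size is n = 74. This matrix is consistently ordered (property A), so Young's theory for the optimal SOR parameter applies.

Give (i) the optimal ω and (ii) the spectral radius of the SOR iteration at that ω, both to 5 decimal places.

spectrum of D⁻¹(L+U) = {cos(kπ/75) : 1≤k≤74}; ρ_J = cos(π/75) = 0.99912.
1 − cos²(π/75) = sin²(π/75) ⇒ √(1−ρ_J²) = sin(π/75) = 0.041876.
ω* = 2/(1 + 0.041876) = 2/1.041876 = 1.91961.
ρ_SOR = ω* − 1 = 1.91961 − 1 = 0.91961.

ω* = 1.91961, ρ_SOR = 0.91961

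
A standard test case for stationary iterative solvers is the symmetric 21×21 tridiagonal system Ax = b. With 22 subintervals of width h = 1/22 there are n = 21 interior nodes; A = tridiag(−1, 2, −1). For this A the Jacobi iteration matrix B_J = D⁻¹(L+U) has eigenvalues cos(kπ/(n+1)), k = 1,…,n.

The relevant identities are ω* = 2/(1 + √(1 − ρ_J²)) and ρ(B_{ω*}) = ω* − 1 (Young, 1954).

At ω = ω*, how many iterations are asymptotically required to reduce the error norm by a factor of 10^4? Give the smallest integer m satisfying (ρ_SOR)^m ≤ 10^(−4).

m = 33

ρ_J = max_k |cos(kπ/22)| = cos(π/22) = 0.9898214
root = sin(π/22) = 0.1423148  (since 1−cos² = sin²).
ω* = 2/(1 + 0.1423148) = 2/1.1423148 = 1.7508309.
ρ_SOR = ω* − 1 = 1.7508309 − 1 = 0.7508309.
m ≥ 4·ln10 / (−ln 0.7508309) = 32.139; smallest integer m = 33.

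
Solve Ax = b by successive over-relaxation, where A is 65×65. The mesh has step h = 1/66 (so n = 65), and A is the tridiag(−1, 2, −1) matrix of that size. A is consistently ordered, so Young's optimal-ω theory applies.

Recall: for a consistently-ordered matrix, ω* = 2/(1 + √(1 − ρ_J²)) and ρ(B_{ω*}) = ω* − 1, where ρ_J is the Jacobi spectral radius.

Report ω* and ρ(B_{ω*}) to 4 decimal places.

With n=65, ρ(Jacobi) = cos(π/66) = 0.9989.
√(1 − cos²(π/66)) = sin(π/66) ≈ 0.04758.
Then 2/(1+√(1−ρ_J²)) = 2/(1+0.04758); ω* = 2/1.04758 = 1.9092.
[ρ_SOR] ω* − 1 = 0.9092.

ω* = 1.9092, ρ_SOR = 0.9092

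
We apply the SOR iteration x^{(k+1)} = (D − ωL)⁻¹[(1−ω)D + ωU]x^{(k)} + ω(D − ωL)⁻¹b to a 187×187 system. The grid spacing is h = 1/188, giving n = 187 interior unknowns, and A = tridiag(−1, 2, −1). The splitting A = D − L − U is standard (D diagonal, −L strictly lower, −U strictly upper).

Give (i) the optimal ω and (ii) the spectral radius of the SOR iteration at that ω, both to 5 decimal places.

With n=187, ρ(Jacobi) = cos(π/188) = 0.99986.
1 − cos²(π/188) = sin²(π/188) ⇒ √(1−ρ_J²) = sin(π/188) = 0.016710.
Young: ω* = 2/(1+√(1−ρ_J²)) = 2/(1+0.016710) = 2/1.016710 = 1.96713.
Hence ρ(B_{ω*}) = 1.96713 − 1 = 0.96713.

ω* = 1.96713, ρ_SOR = 0.96713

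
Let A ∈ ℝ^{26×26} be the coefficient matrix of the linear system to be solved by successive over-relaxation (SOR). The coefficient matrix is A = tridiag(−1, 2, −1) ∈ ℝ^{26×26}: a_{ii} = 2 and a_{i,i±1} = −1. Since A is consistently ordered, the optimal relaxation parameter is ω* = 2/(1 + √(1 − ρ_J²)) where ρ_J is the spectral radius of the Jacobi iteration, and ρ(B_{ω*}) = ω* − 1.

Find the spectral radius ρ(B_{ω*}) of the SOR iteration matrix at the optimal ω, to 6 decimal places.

ρ_SOR = 0.791966

n=26: λ(B_J) = 1 − λ(A)/2 = cos(kπ/27); k=1 gives ρ_J = 0.993238.
√(1−ρ_J²) = |sin(π/27)| = 0.1160929
So ω* = 2/1.1160929 = 1.791966 (Young).
Hence ρ(B_{ω*}) = 1.791966 − 1 = 0.791966.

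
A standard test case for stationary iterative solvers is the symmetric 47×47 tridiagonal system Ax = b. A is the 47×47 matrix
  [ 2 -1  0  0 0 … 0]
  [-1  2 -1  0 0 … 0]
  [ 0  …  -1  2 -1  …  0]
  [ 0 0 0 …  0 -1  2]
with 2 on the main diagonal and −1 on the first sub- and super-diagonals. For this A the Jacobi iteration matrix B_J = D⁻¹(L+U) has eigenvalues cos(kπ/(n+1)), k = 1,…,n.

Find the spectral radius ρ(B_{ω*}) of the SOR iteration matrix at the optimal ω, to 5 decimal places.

B_J for the 47×47 system has eigenvalues cos(kπ/48); ρ_J = cos(π/48) = 0.99786.
√(1−ρ_J²) simplifies to sin(π/48) = 0.065403.
Then 2/(1+√(1−ρ_J²)) = 2/(1+0.065403); ω* = 2/1.065403 = 1.87722.
At ω = 1.87722 every |λ(B_ω)| = ω−1, so ρ_SOR = 0.87722.

ρ_SOR = 0.87722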